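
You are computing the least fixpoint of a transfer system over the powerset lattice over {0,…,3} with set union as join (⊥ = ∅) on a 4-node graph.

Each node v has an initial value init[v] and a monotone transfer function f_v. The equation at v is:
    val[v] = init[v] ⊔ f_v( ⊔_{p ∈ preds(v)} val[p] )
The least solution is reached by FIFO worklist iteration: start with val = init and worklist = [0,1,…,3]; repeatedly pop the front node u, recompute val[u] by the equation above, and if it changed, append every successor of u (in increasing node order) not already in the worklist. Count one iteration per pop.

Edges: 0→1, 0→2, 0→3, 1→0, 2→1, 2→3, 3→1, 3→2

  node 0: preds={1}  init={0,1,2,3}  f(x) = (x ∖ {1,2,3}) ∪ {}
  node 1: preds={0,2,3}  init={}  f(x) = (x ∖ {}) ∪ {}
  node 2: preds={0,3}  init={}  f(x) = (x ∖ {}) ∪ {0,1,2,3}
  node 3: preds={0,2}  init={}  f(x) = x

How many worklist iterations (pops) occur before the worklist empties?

Trace (7 dequeues):
  [1] u=0 | in {} | out {0,1,2,3} | ==
  [2] u=1 | in {0,1,2,3} | out {0,1,2,3} | prev {} | push {0}
  [3] u=2 | in {0,1,2,3} | out {0,1,2,3} | prev {} | push {1}
  [4] u=3 | in {0,1,2,3} | out {0,1,2,3} | prev {} | push {2}
  [5] u=0 | in {0,1,2,3} | out {0,1,2,3} | ==
  [6] u=1 | in {0,1,2,3} | out {0,1,2,3} | ==
  [7] u=2 | in {0,1,2,3} | out {0,1,2,3} | ==

Converged values:
  [0] {0,1,2,3}
  [1] {0,1,2,3}
  [2] {0,1,2,3}
  [3] {0,1,2,3}

7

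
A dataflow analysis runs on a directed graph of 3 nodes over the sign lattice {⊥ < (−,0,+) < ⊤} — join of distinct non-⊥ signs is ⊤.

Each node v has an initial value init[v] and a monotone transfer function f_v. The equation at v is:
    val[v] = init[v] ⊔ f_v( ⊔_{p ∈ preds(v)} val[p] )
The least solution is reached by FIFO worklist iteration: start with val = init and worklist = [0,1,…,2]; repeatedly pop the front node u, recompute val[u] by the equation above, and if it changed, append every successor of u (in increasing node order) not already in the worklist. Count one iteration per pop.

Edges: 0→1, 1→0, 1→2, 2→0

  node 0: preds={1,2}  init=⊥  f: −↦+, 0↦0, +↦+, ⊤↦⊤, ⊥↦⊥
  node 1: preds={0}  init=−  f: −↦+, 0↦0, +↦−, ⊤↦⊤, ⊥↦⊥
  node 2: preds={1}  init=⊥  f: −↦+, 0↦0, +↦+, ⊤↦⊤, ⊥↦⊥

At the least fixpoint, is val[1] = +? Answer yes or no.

Trace (8 dequeues):
  [1] u=0 | in − | out + | prev ⊥ | push {}
  [2] u=1 | in + | out − | ==
  [3] u=2 | in − | out + | prev ⊥ | push {0}
  [4] u=0 | in ⊤ | out ⊤ | prev + | push {1}
  [5] u=1 | in ⊤ | out ⊤ | prev − | push {0,2}
  [6] u=0 | in ⊤ | out ⊤ | ==
  [7] u=2 | in ⊤ | out ⊤ | prev + | push {0}
  [8] u=0 | in ⊤ | out ⊤ | ==

Converged values:
  [0] ⊤
  [1] ⊤
  [2] ⊤

no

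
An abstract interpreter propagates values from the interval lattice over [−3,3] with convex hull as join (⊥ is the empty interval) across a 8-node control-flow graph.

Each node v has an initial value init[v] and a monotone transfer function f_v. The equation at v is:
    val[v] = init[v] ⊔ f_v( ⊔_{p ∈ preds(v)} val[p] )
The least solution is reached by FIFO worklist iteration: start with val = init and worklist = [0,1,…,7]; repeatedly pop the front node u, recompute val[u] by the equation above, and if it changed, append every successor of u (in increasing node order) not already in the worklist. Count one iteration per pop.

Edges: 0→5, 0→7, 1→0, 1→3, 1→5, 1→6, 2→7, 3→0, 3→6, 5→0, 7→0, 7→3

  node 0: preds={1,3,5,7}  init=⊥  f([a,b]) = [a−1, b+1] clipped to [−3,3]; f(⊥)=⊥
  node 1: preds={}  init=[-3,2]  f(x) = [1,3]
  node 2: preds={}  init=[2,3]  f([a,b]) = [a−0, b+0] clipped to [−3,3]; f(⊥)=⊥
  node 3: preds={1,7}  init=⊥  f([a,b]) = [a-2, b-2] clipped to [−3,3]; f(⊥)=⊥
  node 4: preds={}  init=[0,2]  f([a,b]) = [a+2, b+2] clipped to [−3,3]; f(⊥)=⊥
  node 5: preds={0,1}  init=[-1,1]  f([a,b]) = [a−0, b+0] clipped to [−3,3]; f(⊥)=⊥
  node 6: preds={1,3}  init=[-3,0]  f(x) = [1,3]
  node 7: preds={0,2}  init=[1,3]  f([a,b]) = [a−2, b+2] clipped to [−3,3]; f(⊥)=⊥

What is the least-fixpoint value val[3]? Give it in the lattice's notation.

Worklist (10 pops):
  #1 pop 0: in=[-3,3] → [-3,3] (was ⊥); enqueue []
  #2 pop 1: in=⊥ → [-3,3] (was [-3,2]); enqueue [0]
  #3 pop 2: in=⊥ → [2,3] (no change)
  #4 pop 3: in=[-3,3] → [-3,1] (was ⊥); enqueue []
  #5 pop 4: in=⊥ → [0,2] (no change)
  #6 pop 5: in=[-3,3] → [-3,3] (was [-1,1]); enqueue []
  #7 pop 6: in=[-3,3] → [-3,3] (was [-3,0]); enqueue []
  #8 pop 7: in=[-3,3] → [-3,3] (was [1,3]); enqueue [3]
  #9 pop 0: in=[-3,3] → [-3,3] (no change)
  #10 pop 3: in=[-3,3] → [-3,1] (no change)

Fixpoint:
  val[0] = [-3,3]
  val[1] = [-3,3]
  val[2] = [2,3]
  val[3] = [-3,1]
  val[4] = [0,2]
  val[5] = [-3,3]
  val[6] = [-3,3]
  val[7] = [-3,3]

[-3,1]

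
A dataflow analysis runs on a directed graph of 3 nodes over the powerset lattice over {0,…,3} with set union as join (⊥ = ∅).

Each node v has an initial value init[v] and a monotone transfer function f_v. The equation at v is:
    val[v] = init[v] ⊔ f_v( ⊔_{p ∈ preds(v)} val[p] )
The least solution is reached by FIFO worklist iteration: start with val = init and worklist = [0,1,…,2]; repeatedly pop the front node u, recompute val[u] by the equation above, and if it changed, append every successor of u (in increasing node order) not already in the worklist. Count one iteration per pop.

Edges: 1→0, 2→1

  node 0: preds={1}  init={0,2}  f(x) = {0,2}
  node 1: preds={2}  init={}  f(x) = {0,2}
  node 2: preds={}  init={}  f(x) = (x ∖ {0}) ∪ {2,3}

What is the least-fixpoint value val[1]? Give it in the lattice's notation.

Iteration log — 5 steps:
  step 1. node 0  ⊔preds={}  new={0,2}  stable
  step 2. node 1  ⊔preds={}  new={0,2}  old={}  +wl: 0
  step 3. node 2  ⊔preds={}  new={2,3}  old={}  +wl: 1
  step 4. node 0  ⊔preds={0,2}  new={0,2}  stable
  step 5. node 1  ⊔preds={2,3}  new={0,2}  stable

Least fixpoint reached:
  node 0: {0,2}
  node 1: {0,2}
  node 2: {2,3}

{0,2}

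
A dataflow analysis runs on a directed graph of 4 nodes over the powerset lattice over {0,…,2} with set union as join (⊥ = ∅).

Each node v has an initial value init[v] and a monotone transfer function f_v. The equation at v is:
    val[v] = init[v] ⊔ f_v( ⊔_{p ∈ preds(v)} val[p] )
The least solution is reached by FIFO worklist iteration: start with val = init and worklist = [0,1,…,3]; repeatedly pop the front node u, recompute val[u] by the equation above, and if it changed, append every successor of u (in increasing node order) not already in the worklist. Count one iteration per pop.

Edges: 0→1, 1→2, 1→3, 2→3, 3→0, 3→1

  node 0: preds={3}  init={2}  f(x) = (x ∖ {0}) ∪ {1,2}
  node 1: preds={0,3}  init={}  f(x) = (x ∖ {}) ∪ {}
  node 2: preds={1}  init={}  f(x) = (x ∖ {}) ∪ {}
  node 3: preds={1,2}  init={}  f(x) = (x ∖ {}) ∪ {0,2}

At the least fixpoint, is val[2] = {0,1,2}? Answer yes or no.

yes

Trace (8 dequeues):
  [1] u=0 | in {} | out {1,2} | prev {2} | push {}
  [2] u=1 | in {1,2} | out {1,2} | prev {} | push {}
  [3] u=2 | in {1,2} | out {1,2} | prev {} | push {}
  [4] u=3 | in {1,2} | out {0,1,2} | prev {} | push {0,1}
  [5] u=0 | in {0,1,2} | out {1,2} | ==
  [6] u=1 | in {0,1,2} | out {0,1,2} | prev {1,2} | push {2,3}
  [7] u=2 | in {0,1,2} | out {0,1,2} | prev {1,2} | push {}
  [8] u=3 | in {0,1,2} | out {0,1,2} | ==

Converged values:
  [0] {1,2}
  [1] {0,1,2}
  [2] {0,1,2}
  [3] {0,1,2}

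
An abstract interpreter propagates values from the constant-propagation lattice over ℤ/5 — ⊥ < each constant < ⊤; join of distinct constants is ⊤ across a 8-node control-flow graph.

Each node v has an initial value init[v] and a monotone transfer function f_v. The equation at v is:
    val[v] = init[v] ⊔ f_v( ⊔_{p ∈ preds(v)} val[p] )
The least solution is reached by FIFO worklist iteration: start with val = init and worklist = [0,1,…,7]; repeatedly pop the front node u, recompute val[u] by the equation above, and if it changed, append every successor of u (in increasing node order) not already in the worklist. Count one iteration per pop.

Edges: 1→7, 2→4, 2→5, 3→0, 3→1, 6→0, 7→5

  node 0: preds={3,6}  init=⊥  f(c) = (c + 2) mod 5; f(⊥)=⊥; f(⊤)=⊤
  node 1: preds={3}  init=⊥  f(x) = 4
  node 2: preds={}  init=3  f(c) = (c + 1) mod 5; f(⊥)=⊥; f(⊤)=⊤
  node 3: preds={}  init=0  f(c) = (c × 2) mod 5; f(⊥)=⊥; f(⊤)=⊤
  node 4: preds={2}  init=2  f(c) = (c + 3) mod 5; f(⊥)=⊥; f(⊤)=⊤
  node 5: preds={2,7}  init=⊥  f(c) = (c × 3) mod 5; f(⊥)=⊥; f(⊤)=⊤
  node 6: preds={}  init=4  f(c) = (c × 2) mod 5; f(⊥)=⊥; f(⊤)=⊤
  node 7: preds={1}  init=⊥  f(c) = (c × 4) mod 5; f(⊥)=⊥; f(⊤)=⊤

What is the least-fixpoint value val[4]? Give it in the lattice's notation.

Trace (9 dequeues):
  [1] u=0 | in ⊤ | out ⊤ | prev ⊥ | push {}
  [2] u=1 | in 0 | out 4 | prev ⊥ | push {}
  [3] u=2 | in ⊥ | out 3 | ==
  [4] u=3 | in ⊥ | out 0 | ==
  [5] u=4 | in 3 | out ⊤ | prev 2 | push {}
  [6] u=5 | in 3 | out 4 | prev ⊥ | push {}
  [7] u=6 | in ⊥ | out 4 | ==
  [8] u=7 | in 4 | out 1 | prev ⊥ | push {5}
  [9] u=5 | in ⊤ | out ⊤ | prev 4 | push {}

Converged values:
  [0] ⊤
  [1] 4
  [2] 3
  [3] 0
  [4] ⊤
  [5] ⊤
  [6] 4
  [7] 1

⊤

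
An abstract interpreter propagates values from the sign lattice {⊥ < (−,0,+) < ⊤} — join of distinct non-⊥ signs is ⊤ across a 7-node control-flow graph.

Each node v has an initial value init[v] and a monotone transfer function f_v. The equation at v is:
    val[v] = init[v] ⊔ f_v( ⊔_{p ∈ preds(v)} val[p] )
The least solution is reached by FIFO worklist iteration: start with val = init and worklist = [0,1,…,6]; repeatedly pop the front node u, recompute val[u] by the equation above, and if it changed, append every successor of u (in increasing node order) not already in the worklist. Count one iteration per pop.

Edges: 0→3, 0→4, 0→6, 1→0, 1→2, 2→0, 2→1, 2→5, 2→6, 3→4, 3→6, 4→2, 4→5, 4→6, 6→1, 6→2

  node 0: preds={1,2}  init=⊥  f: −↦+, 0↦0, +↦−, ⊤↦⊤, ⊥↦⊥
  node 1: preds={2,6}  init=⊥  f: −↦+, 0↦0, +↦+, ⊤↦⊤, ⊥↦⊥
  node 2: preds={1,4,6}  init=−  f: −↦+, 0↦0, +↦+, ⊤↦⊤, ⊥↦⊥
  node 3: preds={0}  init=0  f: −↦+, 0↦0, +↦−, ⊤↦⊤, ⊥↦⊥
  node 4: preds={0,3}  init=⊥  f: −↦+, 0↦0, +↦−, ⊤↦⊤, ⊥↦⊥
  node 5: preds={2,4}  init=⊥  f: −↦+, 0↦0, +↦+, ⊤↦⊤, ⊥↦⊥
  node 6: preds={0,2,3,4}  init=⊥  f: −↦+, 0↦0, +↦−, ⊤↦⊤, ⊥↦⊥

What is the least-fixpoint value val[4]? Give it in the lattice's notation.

⊤

Trace (14 dequeues):
  [1] u=0 | in − | out + | prev ⊥ | push {}
  [2] u=1 | in − | out + | prev ⊥ | push {0}
  [3] u=2 | in + | out ⊤ | prev − | push {1}
  [4] u=3 | in + | out ⊤ | prev 0 | push {}
  [5] u=4 | in ⊤ | out ⊤ | prev ⊥ | push {2}
  [6] u=5 | in ⊤ | out ⊤ | prev ⊥ | push {}
  [7] u=6 | in ⊤ | out ⊤ | prev ⊥ | push {}
  [8] u=0 | in ⊤ | out ⊤ | prev + | push {3,4,6}
  [9] u=1 | in ⊤ | out ⊤ | prev + | push {0}
  [10] u=2 | in ⊤ | out ⊤ | ==
  [11] u=3 | in ⊤ | out ⊤ | ==
  [12] u=4 | in ⊤ | out ⊤ | ==
  [13] u=6 | in ⊤ | out ⊤ | ==
  [14] u=0 | in ⊤ | out ⊤ | ==

Converged values:
  [0] ⊤
  [1] ⊤
  [2] ⊤
  [3] ⊤
  [4] ⊤
  [5] ⊤
  [6] ⊤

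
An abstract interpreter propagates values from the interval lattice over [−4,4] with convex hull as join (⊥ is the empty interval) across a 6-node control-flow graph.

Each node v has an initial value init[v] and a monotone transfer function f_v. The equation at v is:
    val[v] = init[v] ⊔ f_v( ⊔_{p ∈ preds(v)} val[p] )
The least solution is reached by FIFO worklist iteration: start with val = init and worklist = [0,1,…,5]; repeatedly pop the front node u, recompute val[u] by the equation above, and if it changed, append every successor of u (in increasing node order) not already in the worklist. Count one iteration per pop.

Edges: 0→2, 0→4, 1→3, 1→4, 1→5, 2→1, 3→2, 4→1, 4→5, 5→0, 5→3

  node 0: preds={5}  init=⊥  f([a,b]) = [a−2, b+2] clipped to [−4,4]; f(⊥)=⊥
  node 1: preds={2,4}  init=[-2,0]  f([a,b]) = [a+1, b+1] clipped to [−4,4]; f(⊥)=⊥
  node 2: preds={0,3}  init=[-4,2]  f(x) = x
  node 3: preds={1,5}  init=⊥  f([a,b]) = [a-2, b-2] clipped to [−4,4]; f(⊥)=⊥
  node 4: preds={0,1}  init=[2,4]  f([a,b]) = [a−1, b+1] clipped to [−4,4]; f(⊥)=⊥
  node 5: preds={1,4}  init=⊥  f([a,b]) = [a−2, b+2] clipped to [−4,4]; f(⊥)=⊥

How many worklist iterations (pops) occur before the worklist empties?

13

Worklist (13 pops):
  #1 pop 0: in=⊥ → ⊥ (no change)
  #2 pop 1: in=[-4,4] → [-3,4] (was [-2,0]); enqueue []
  #3 pop 2: in=⊥ → [-4,2] (no change)
  #4 pop 3: in=[-3,4] → [-4,2] (was ⊥); enqueue [2]
  #5 pop 4: in=[-3,4] → [-4,4] (was [2,4]); enqueue [1]
  #6 pop 5: in=[-4,4] → [-4,4] (was ⊥); enqueue [0,3]
  #7 pop 2: in=[-4,2] → [-4,2] (no change)
  #8 pop 1: in=[-4,4] → [-3,4] (no change)
  #9 pop 0: in=[-4,4] → [-4,4] (was ⊥); enqueue [2,4]
  #10 pop 3: in=[-4,4] → [-4,2] (no change)
  #11 pop 2: in=[-4,4] → [-4,4] (was [-4,2]); enqueue [1]
  #12 pop 4: in=[-4,4] → [-4,4] (no change)
  #13 pop 1: in=[-4,4] → [-3,4] (no change)

Fixpoint:
  val[0] = [-4,4]
  val[1] = [-3,4]
  val[2] = [-4,4]
  val[3] = [-4,2]
  val[4] = [-4,4]
  val[5] = [-4,4]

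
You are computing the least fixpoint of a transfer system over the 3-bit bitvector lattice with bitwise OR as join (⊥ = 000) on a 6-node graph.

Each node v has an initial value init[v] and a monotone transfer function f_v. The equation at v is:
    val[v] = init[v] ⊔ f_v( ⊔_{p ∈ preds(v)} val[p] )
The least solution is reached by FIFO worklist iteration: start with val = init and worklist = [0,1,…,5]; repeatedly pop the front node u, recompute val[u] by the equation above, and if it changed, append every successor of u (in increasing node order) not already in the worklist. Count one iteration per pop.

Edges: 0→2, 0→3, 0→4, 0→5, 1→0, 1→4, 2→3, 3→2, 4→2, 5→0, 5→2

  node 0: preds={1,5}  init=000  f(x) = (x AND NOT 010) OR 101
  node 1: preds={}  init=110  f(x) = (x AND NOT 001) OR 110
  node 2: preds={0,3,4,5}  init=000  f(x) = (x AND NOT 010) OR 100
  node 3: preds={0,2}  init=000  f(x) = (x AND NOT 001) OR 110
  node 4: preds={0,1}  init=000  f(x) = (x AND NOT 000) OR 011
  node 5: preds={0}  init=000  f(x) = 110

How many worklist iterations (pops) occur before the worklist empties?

Iteration log — 8 steps:
  step 1. node 0  ⊔preds=110  new=101  old=000  +wl: 
  step 2. node 1  ⊔preds=000  new=110  stable
  step 3. node 2  ⊔preds=101  new=101  old=000  +wl: 
  step 4. node 3  ⊔preds=101  new=110  old=000  +wl: 2
  step 5. node 4  ⊔preds=111  new=111  old=000  +wl: 
  step 6. node 5  ⊔preds=101  new=110  old=000  +wl: 0
  step 7. node 2  ⊔preds=111  new=101  stable
  step 8. node 0  ⊔preds=110  new=101  stable

Least fixpoint reached:
  node 0: 101
  node 1: 110
  node 2: 101
  node 3: 110
  node 4: 111
  node 5: 110

8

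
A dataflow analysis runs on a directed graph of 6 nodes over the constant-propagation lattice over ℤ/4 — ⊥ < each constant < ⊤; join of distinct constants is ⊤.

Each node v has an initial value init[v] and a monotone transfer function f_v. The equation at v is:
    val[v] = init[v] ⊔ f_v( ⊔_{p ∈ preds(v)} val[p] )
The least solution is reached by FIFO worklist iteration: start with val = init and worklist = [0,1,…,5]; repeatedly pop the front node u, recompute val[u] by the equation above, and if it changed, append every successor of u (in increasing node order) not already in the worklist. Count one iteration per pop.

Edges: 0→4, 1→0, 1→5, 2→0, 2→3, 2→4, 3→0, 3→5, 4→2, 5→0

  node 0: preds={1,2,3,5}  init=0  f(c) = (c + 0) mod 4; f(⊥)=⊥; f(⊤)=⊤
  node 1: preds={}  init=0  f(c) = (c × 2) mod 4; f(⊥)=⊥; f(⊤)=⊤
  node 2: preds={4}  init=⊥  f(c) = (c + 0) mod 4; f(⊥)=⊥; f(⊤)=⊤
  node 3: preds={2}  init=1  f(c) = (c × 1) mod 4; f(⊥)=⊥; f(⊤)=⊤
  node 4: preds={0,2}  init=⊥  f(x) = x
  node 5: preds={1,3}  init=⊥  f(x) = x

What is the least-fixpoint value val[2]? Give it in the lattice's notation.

Iteration log — 12 steps:
  step 1. node 0  ⊔preds=⊤  new=⊤  old=0  +wl: 
  step 2. node 1  ⊔preds=⊥  new=0  stable
  step 3. node 2  ⊔preds=⊥  new=⊥  stable
  step 4. node 3  ⊔preds=⊥  new=1  stable
  step 5. node 4  ⊔preds=⊤  new=⊤  old=⊥  +wl: 2
  step 6. node 5  ⊔preds=⊤  new=⊤  old=⊥  +wl: 0
  step 7. node 2  ⊔preds=⊤  new=⊤  old=⊥  +wl: 3,4
  step 8. node 0  ⊔preds=⊤  new=⊤  stable
  step 9. node 3  ⊔preds=⊤  new=⊤  old=1  +wl: 0,5
  step 10. node 4  ⊔preds=⊤  new=⊤  stable
  step 11. node 0  ⊔preds=⊤  new=⊤  stable
  step 12. node 5  ⊔preds=⊤  new=⊤  stable

Least fixpoint reached:
  node 0: ⊤
  node 1: 0
  node 2: ⊤
  node 3: ⊤
  node 4: ⊤
  node 5: ⊤

⊤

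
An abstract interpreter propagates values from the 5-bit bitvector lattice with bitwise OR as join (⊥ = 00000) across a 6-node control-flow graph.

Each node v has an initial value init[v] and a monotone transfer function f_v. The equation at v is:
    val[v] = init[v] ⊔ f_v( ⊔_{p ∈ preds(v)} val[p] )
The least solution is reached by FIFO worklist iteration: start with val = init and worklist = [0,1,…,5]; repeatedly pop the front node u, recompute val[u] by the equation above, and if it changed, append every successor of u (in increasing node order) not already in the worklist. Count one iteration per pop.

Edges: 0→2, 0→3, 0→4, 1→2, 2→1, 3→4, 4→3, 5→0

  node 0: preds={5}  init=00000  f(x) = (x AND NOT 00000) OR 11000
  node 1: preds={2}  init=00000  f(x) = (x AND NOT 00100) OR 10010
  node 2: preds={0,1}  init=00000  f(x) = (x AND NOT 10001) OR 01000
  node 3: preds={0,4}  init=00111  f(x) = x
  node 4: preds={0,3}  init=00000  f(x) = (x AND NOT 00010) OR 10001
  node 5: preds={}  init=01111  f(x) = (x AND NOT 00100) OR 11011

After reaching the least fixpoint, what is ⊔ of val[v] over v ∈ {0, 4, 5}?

Trace (10 dequeues):
  [1] u=0 | in 01111 | out 11111 | prev 00000 | push {}
  [2] u=1 | in 00000 | out 10010 | prev 00000 | push {}
  [3] u=2 | in 11111 | out 01110 | prev 00000 | push {1}
  [4] u=3 | in 11111 | out 11111 | prev 00111 | push {}
  [5] u=4 | in 11111 | out 11101 | prev 00000 | push {3}
  [6] u=5 | in 00000 | out 11111 | prev 01111 | push {0}
  [7] u=1 | in 01110 | out 11010 | prev 10010 | push {2}
  [8] u=3 | in 11111 | out 11111 | ==
  [9] u=0 | in 11111 | out 11111 | ==
  [10] u=2 | in 11111 | out 01110 | ==

Converged values:
  [0] 11111
  [1] 11010
  [2] 01110
  [3] 11111
  [4] 11101
  [5] 11111

11111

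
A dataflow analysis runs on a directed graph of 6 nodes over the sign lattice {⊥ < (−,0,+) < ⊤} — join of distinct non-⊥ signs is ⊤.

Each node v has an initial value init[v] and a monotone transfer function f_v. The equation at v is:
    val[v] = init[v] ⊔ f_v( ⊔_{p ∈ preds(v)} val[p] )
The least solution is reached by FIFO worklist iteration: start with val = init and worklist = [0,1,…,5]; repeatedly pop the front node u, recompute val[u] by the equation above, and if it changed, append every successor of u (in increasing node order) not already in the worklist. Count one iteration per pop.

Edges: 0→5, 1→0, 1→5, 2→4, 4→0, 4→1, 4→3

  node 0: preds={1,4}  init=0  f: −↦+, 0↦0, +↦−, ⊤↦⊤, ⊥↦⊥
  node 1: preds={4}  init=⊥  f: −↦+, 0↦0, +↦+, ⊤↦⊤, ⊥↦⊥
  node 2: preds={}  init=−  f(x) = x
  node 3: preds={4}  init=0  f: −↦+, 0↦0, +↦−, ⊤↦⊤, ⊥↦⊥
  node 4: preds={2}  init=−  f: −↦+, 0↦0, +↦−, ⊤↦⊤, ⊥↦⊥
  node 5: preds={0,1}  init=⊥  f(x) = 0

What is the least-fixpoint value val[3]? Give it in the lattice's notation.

Trace (11 dequeues):
  [1] u=0 | in − | out ⊤ | prev 0 | push {}
  [2] u=1 | in − | out + | prev ⊥ | push {0}
  [3] u=2 | in ⊥ | out − | ==
  [4] u=3 | in − | out ⊤ | prev 0 | push {}
  [5] u=4 | in − | out ⊤ | prev − | push {1,3}
  [6] u=5 | in ⊤ | out 0 | prev ⊥ | push {}
  [7] u=0 | in ⊤ | out ⊤ | ==
  [8] u=1 | in ⊤ | out ⊤ | prev + | push {0,5}
  [9] u=3 | in ⊤ | out ⊤ | ==
  [10] u=0 | in ⊤ | out ⊤ | ==
  [11] u=5 | in ⊤ | out 0 | ==

Converged values:
  [0] ⊤
  [1] ⊤
  [2] −
  [3] ⊤
  [4] ⊤
  [5] 0

⊤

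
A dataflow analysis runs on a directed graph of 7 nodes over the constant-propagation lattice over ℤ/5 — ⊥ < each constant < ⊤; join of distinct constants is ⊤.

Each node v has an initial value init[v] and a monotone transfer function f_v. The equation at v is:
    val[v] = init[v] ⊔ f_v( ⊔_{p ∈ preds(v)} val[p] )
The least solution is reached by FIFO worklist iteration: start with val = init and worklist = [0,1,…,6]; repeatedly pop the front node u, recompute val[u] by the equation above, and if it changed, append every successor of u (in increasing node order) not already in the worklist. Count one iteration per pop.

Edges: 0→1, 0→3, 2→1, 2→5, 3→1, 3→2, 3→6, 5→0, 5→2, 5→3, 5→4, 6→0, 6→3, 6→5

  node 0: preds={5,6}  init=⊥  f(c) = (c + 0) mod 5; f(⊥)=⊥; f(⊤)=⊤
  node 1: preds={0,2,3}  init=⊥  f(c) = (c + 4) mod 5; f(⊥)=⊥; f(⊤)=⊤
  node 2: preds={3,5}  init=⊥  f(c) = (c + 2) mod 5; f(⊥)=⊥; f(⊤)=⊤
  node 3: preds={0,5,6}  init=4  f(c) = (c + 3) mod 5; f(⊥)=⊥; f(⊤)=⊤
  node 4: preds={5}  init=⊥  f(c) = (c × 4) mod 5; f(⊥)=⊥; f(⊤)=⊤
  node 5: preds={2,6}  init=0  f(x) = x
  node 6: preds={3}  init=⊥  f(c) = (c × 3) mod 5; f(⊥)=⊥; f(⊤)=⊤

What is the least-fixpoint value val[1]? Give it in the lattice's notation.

⊤

Iteration log — 14 steps:
  step 1. node 0  ⊔preds=0  new=0  old=⊥  +wl: 
  step 2. node 1  ⊔preds=⊤  new=⊤  old=⊥  +wl: 
  step 3. node 2  ⊔preds=⊤  new=⊤  old=⊥  +wl: 1
  step 4. node 3  ⊔preds=0  new=⊤  old=4  +wl: 2
  step 5. node 4  ⊔preds=0  new=0  old=⊥  +wl: 
  step 6. node 5  ⊔preds=⊤  new=⊤  old=0  +wl: 0,3,4
  step 7. node 6  ⊔preds=⊤  new=⊤  old=⊥  +wl: 5
  step 8. node 1  ⊔preds=⊤  new=⊤  stable
  step 9. node 2  ⊔preds=⊤  new=⊤  stable
  step 10. node 0  ⊔preds=⊤  new=⊤  old=0  +wl: 1
  step 11. node 3  ⊔preds=⊤  new=⊤  stable
  step 12. node 4  ⊔preds=⊤  new=⊤  old=0  +wl: 
  step 13. node 5  ⊔preds=⊤  new=⊤  stable
  step 14. node 1  ⊔preds=⊤  new=⊤  stable

Least fixpoint reached:
  node 0: ⊤
  node 1: ⊤
  node 2: ⊤
  node 3: ⊤
  node 4: ⊤
  node 5: ⊤
  node 6: ⊤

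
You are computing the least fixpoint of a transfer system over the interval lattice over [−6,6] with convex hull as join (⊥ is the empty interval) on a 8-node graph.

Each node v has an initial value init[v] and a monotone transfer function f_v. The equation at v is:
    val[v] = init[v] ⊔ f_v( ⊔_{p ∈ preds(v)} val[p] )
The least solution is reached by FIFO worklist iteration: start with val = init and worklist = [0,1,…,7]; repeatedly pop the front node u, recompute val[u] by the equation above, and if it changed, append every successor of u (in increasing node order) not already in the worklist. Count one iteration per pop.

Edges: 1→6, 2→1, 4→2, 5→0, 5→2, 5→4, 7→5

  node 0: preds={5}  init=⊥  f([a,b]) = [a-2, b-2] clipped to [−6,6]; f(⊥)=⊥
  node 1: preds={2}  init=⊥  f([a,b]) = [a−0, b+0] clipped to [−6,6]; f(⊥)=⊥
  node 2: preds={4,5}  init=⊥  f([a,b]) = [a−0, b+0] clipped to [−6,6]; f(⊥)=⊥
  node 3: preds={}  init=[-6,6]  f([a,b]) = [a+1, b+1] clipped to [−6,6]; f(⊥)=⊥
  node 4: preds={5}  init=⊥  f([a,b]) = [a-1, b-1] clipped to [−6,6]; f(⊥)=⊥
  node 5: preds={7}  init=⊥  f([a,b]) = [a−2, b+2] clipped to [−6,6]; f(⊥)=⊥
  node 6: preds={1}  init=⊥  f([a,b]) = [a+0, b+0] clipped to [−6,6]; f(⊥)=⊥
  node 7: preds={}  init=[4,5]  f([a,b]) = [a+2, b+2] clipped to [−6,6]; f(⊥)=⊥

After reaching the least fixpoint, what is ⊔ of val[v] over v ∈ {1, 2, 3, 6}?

Iteration log — 16 steps:
  step 1. node 0  ⊔preds=⊥  new=⊥  stable
  step 2. node 1  ⊔preds=⊥  new=⊥  stable
  step 3. node 2  ⊔preds=⊥  new=⊥  stable
  step 4. node 3  ⊔preds=⊥  new=[-6,6]  stable
  step 5. node 4  ⊔preds=⊥  new=⊥  stable
  step 6. node 5  ⊔preds=[4,5]  new=[2,6]  old=⊥  +wl: 0,2,4
  step 7. node 6  ⊔preds=⊥  new=⊥  stable
  step 8. node 7  ⊔preds=⊥  new=[4,5]  stable
  step 9. node 0  ⊔preds=[2,6]  new=[0,4]  old=⊥  +wl: 
  step 10. node 2  ⊔preds=[2,6]  new=[2,6]  old=⊥  +wl: 1
  step 11. node 4  ⊔preds=[2,6]  new=[1,5]  old=⊥  +wl: 2
  step 12. node 1  ⊔preds=[2,6]  new=[2,6]  old=⊥  +wl: 6
  step 13. node 2  ⊔preds=[1,6]  new=[1,6]  old=[2,6]  +wl: 1
  step 14. node 6  ⊔preds=[2,6]  new=[2,6]  old=⊥  +wl: 
  step 15. node 1  ⊔preds=[1,6]  new=[1,6]  old=[2,6]  +wl: 6
  step 16. node 6  ⊔preds=[1,6]  new=[1,6]  old=[2,6]  +wl: 

Least fixpoint reached:
  node 0: [0,4]
  node 1: [1,6]
  node 2: [1,6]
  node 3: [-6,6]
  node 4: [1,5]
  node 5: [2,6]
  node 6: [1,6]
  node 7: [4,5]

[-6,6]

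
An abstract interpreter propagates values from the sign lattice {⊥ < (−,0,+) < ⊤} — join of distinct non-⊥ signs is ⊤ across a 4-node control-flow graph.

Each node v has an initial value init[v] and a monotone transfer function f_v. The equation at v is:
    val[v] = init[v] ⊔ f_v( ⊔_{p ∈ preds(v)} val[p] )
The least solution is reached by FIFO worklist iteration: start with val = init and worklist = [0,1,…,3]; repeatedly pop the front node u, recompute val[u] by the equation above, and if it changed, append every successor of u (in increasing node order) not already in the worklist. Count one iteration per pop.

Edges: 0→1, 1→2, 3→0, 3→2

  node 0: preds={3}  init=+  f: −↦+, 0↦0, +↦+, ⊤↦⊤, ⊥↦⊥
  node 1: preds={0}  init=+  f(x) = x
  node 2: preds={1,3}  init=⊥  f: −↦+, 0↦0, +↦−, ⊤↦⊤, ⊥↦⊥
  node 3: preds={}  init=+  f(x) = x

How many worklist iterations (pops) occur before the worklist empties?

Iteration log — 4 steps:
  step 1. node 0  ⊔preds=+  new=+  stable
  step 2. node 1  ⊔preds=+  new=+  stable
  step 3. node 2  ⊔preds=+  new=−  old=⊥  +wl: 
  step 4. node 3  ⊔preds=⊥  new=+  stable

Least fixpoint reached:
  node 0: +
  node 1: +
  node 2: −
  node 3: +

4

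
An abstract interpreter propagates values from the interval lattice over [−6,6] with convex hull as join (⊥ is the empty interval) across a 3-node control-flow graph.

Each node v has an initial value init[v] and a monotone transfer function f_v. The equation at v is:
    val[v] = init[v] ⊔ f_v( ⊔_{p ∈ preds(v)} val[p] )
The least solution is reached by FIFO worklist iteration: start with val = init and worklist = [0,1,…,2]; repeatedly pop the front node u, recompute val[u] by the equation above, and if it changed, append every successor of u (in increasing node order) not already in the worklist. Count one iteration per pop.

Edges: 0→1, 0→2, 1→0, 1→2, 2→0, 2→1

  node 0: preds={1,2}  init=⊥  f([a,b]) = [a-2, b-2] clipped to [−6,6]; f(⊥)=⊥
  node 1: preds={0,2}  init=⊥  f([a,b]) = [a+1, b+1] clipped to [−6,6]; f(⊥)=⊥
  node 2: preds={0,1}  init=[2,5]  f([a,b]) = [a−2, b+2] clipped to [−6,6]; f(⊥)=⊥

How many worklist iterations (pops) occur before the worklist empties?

Trace (10 dequeues):
  [1] u=0 | in [2,5] | out [0,3] | prev ⊥ | push {}
  [2] u=1 | in [0,5] | out [1,6] | prev ⊥ | push {0}
  [3] u=2 | in [0,6] | out [-2,6] | prev [2,5] | push {1}
  [4] u=0 | in [-2,6] | out [-4,4] | prev [0,3] | push {2}
  [5] u=1 | in [-4,6] | out [-3,6] | prev [1,6] | push {0}
  [6] u=2 | in [-4,6] | out [-6,6] | prev [-2,6] | push {1}
  [7] u=0 | in [-6,6] | out [-6,4] | prev [-4,4] | push {2}
  [8] u=1 | in [-6,6] | out [-5,6] | prev [-3,6] | push {0}
  [9] u=2 | in [-6,6] | out [-6,6] | ==
  [10] u=0 | in [-6,6] | out [-6,4] | ==

Converged values:
  [0] [-6,4]
  [1] [-5,6]
  [2] [-6,6]

10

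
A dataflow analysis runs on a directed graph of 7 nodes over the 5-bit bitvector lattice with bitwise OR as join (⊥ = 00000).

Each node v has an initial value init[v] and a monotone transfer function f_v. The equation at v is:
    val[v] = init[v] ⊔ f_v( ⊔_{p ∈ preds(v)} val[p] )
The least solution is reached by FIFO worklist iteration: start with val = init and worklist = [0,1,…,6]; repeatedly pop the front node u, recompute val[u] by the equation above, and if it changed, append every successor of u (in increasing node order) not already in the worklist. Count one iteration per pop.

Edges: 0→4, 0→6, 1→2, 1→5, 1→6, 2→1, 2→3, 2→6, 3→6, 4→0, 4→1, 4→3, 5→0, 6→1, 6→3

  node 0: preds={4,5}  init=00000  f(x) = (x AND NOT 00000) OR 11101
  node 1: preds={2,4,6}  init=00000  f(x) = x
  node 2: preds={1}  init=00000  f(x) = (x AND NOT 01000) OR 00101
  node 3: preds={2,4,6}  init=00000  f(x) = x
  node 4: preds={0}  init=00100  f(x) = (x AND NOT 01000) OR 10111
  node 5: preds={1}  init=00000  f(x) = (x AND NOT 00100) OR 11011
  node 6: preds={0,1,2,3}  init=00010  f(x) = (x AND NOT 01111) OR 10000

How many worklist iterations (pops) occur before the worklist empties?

16

Trace (16 dequeues):
  [1] u=0 | in 00100 | out 11101 | prev 00000 | push {}
  [2] u=1 | in 00110 | out 00110 | prev 00000 | push {}
  [3] u=2 | in 00110 | out 00111 | prev 00000 | push {1}
  [4] u=3 | in 00111 | out 00111 | prev 00000 | push {}
  [5] u=4 | in 11101 | out 10111 | prev 00100 | push {0,3}
  [6] u=5 | in 00110 | out 11011 | prev 00000 | push {}
  [7] u=6 | in 11111 | out 10010 | prev 00010 | push {}
  [8] u=1 | in 10111 | out 10111 | prev 00110 | push {2,5,6}
  [9] u=0 | in 11111 | out 11111 | prev 11101 | push {4}
  [10] u=3 | in 10111 | out 10111 | prev 00111 | push {}
  [11] u=2 | in 10111 | out 10111 | prev 00111 | push {1,3}
  [12] u=5 | in 10111 | out 11011 | ==
  [13] u=6 | in 11111 | out 10010 | ==
  [14] u=4 | in 11111 | out 10111 | ==
  [15] u=1 | in 10111 | out 10111 | ==
  [16] u=3 | in 10111 | out 10111 | ==

Converged values:
  [0] 11111
  [1] 10111
  [2] 10111
  [3] 10111
  [4] 10111
  [5] 11011
  [6] 10010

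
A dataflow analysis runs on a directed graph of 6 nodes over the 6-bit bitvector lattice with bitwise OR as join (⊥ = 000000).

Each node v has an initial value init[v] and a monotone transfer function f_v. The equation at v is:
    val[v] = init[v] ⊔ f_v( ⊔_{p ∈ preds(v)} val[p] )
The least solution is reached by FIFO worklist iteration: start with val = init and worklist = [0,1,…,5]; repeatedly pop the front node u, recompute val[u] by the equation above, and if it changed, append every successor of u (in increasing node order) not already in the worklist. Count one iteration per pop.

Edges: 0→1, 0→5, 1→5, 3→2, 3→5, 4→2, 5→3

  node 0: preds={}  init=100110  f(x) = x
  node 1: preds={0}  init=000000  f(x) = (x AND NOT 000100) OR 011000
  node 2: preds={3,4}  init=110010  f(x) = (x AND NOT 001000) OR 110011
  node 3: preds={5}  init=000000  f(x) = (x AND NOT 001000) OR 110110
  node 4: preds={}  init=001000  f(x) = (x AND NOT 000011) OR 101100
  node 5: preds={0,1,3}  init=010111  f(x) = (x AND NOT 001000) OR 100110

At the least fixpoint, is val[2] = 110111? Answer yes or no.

yes

Iteration log — 8 steps:
  step 1. node 0  ⊔preds=000000  new=100110  stable
  step 2. node 1  ⊔preds=100110  new=111010  old=000000  +wl: 
  step 3. node 2  ⊔preds=001000  new=110011  old=110010  +wl: 
  step 4. node 3  ⊔preds=010111  new=110111  old=000000  +wl: 2
  step 5. node 4  ⊔preds=000000  new=101100  old=001000  +wl: 
  step 6. node 5  ⊔preds=111111  new=110111  old=010111  +wl: 3
  step 7. node 2  ⊔preds=111111  new=110111  old=110011  +wl: 
  step 8. node 3  ⊔preds=110111  new=110111  stable

Least fixpoint reached:
  node 0: 100110
  node 1: 111010
  node 2: 110111
  node 3: 110111
  node 4: 101100
  node 5: 110111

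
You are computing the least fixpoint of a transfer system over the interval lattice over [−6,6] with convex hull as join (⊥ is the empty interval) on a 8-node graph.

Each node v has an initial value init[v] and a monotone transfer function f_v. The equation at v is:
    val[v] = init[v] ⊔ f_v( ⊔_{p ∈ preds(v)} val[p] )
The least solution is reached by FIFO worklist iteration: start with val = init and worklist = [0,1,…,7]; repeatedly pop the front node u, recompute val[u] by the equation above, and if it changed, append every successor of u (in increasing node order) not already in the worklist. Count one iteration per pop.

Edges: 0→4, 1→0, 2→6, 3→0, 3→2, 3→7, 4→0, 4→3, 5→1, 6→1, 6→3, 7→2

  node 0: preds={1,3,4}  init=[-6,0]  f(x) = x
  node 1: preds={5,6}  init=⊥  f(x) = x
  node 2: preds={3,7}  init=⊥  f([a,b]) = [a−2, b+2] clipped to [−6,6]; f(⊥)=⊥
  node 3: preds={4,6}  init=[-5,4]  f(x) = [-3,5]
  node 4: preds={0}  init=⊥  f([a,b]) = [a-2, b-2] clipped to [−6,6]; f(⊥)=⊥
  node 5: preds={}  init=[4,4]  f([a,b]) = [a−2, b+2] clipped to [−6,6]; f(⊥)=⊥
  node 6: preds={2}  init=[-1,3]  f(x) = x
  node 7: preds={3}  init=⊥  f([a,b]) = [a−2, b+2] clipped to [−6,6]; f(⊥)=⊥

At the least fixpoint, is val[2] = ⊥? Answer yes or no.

no

Worklist (18 pops):
  #1 pop 0: in=[-5,4] → [-6,4] (was [-6,0]); enqueue []
  #2 pop 1: in=[-1,4] → [-1,4] (was ⊥); enqueue [0]
  #3 pop 2: in=[-5,4] → [-6,6] (was ⊥); enqueue []
  #4 pop 3: in=[-1,3] → [-5,5] (was [-5,4]); enqueue [2]
  #5 pop 4: in=[-6,4] → [-6,2] (was ⊥); enqueue [3]
  #6 pop 5: in=⊥ → [4,4] (no change)
  #7 pop 6: in=[-6,6] → [-6,6] (was [-1,3]); enqueue [1]
  #8 pop 7: in=[-5,5] → [-6,6] (was ⊥); enqueue []
  #9 pop 0: in=[-6,5] → [-6,5] (was [-6,4]); enqueue [4]
  #10 pop 2: in=[-6,6] → [-6,6] (no change)
  #11 pop 3: in=[-6,6] → [-5,5] (no change)
  #12 pop 1: in=[-6,6] → [-6,6] (was [-1,4]); enqueue [0]
  #13 pop 4: in=[-6,5] → [-6,3] (was [-6,2]); enqueue [3]
  #14 pop 0: in=[-6,6] → [-6,6] (was [-6,5]); enqueue [4]
  #15 pop 3: in=[-6,6] → [-5,5] (no change)
  #16 pop 4: in=[-6,6] → [-6,4] (was [-6,3]); enqueue [0,3]
  #17 pop 0: in=[-6,6] → [-6,6] (no change)
  #18 pop 3: in=[-6,6] → [-5,5] (no change)

Fixpoint:
  val[0] = [-6,6]
  val[1] = [-6,6]
  val[2] = [-6,6]
  val[3] = [-5,5]
  val[4] = [-6,4]
  val[5] = [4,4]
  val[6] = [-6,6]
  val[7] = [-6,6]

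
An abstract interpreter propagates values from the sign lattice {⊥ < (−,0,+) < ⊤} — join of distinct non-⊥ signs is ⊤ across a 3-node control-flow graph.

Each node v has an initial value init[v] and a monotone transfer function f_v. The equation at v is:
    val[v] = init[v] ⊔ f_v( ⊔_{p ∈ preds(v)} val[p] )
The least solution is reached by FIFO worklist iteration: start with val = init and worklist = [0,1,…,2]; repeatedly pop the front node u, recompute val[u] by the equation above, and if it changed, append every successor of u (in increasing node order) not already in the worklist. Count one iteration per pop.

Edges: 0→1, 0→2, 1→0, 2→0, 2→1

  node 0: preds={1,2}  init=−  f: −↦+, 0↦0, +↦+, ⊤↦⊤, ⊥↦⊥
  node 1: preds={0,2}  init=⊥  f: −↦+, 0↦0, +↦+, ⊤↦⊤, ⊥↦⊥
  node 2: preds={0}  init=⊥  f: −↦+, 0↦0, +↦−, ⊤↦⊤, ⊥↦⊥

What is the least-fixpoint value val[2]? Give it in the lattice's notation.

⊤

Iteration log — 8 steps:
  step 1. node 0  ⊔preds=⊥  new=−  stable
  step 2. node 1  ⊔preds=−  new=+  old=⊥  +wl: 0
  step 3. node 2  ⊔preds=−  new=+  old=⊥  +wl: 1
  step 4. node 0  ⊔preds=+  new=⊤  old=−  +wl: 2
  step 5. node 1  ⊔preds=⊤  new=⊤  old=+  +wl: 0
  step 6. node 2  ⊔preds=⊤  new=⊤  old=+  +wl: 1
  step 7. node 0  ⊔preds=⊤  new=⊤  stable
  step 8. node 1  ⊔preds=⊤  new=⊤  stable

Least fixpoint reached:
  node 0: ⊤
  node 1: ⊤
  node 2: ⊤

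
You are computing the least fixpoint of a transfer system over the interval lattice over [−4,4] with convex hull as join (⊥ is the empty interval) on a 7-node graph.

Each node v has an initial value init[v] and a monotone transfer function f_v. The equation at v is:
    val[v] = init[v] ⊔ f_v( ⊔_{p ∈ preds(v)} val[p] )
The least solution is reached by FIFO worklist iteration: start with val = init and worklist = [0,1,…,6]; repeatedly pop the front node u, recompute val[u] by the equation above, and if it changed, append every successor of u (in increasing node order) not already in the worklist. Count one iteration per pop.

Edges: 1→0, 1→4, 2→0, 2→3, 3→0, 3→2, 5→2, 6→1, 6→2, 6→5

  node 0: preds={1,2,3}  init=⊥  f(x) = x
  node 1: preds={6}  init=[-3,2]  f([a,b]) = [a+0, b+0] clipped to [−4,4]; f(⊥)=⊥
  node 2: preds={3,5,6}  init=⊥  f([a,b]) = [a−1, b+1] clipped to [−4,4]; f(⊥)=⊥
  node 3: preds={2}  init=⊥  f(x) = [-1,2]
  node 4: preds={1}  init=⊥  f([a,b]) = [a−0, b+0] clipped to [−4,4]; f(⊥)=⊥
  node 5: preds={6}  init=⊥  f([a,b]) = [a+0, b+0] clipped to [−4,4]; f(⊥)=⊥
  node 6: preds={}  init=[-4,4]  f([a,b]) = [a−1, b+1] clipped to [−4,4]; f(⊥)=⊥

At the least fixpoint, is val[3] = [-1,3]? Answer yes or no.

no

Worklist (9 pops):
  #1 pop 0: in=[-3,2] → [-3,2] (was ⊥); enqueue []
  #2 pop 1: in=[-4,4] → [-4,4] (was [-3,2]); enqueue [0]
  #3 pop 2: in=[-4,4] → [-4,4] (was ⊥); enqueue []
  #4 pop 3: in=[-4,4] → [-1,2] (was ⊥); enqueue [2]
  #5 pop 4: in=[-4,4] → [-4,4] (was ⊥); enqueue []
  #6 pop 5: in=[-4,4] → [-4,4] (was ⊥); enqueue []
  #7 pop 6: in=⊥ → [-4,4] (no change)
  #8 pop 0: in=[-4,4] → [-4,4] (was [-3,2]); enqueue []
  #9 pop 2: in=[-4,4] → [-4,4] (no change)

Fixpoint:
  val[0] = [-4,4]
  val[1] = [-4,4]
  val[2] = [-4,4]
  val[3] = [-1,2]
  val[4] = [-4,4]
  val[5] = [-4,4]
  val[6] = [-4,4]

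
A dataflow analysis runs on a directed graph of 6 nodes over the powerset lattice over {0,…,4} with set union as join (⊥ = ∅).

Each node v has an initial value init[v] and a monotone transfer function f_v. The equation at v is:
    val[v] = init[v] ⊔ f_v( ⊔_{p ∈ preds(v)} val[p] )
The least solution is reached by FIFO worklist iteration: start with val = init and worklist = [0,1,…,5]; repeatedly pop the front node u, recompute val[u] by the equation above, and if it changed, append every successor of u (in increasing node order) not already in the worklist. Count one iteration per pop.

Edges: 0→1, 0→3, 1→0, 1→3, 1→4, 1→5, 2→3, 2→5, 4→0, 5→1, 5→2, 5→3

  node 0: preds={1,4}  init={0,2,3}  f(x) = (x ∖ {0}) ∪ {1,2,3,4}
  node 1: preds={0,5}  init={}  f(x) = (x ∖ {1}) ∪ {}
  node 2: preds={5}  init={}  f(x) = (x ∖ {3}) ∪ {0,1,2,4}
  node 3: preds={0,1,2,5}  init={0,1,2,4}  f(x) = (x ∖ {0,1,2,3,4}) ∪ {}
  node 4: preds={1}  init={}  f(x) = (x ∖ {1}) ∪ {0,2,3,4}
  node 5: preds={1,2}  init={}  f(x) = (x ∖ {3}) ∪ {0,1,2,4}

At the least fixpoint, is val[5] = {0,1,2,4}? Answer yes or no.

Trace (10 dequeues):
  [1] u=0 | in {} | out {0,1,2,3,4} | prev {0,2,3} | push {}
  [2] u=1 | in {0,1,2,3,4} | out {0,2,3,4} | prev {} | push {0}
  [3] u=2 | in {} | out {0,1,2,4} | prev {} | push {}
  [4] u=3 | in {0,1,2,3,4} | out {0,1,2,4} | ==
  [5] u=4 | in {0,2,3,4} | out {0,2,3,4} | prev {} | push {}
  [6] u=5 | in {0,1,2,3,4} | out {0,1,2,4} | prev {} | push {1,2,3}
  [7] u=0 | in {0,2,3,4} | out {0,1,2,3,4} | ==
  [8] u=1 | in {0,1,2,3,4} | out {0,2,3,4} | ==
  [9] u=2 | in {0,1,2,4} | out {0,1,2,4} | ==
  [10] u=3 | in {0,1,2,3,4} | out {0,1,2,4} | ==

Converged values:
  [0] {0,1,2,3,4}
  [1] {0,2,3,4}
  [2] {0,1,2,4}
  [3] {0,1,2,4}
  [4] {0,2,3,4}
  [5] {0,1,2,4}

yes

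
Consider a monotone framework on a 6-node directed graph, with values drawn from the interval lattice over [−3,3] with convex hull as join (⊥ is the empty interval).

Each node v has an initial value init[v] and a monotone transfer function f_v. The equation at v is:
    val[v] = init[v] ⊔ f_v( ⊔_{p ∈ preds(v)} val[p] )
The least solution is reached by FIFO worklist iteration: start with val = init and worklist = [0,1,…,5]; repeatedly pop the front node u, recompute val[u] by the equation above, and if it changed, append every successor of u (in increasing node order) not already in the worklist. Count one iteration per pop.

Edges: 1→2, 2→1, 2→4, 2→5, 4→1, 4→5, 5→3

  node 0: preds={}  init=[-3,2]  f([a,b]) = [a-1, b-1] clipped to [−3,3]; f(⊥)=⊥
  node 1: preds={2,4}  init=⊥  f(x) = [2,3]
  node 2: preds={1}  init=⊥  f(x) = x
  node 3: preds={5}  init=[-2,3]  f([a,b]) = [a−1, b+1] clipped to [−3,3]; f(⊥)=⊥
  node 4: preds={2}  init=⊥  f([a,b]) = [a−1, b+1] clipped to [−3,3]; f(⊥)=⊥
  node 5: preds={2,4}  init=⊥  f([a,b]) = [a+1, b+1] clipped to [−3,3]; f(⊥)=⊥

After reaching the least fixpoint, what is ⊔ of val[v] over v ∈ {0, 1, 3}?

[-3,3]

Worklist (8 pops):
  #1 pop 0: in=⊥ → [-3,2] (no change)
  #2 pop 1: in=⊥ → [2,3] (was ⊥); enqueue []
  #3 pop 2: in=[2,3] → [2,3] (was ⊥); enqueue [1]
  #4 pop 3: in=⊥ → [-2,3] (no change)
  #5 pop 4: in=[2,3] → [1,3] (was ⊥); enqueue []
  #6 pop 5: in=[1,3] → [2,3] (was ⊥); enqueue [3]
  #7 pop 1: in=[1,3] → [2,3] (no change)
  #8 pop 3: in=[2,3] → [-2,3] (no change)

Fixpoint:
  val[0] = [-3,2]
  val[1] = [2,3]
  val[2] = [2,3]
  val[3] = [-2,3]
  val[4] = [1,3]
  val[5] = [2,3]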